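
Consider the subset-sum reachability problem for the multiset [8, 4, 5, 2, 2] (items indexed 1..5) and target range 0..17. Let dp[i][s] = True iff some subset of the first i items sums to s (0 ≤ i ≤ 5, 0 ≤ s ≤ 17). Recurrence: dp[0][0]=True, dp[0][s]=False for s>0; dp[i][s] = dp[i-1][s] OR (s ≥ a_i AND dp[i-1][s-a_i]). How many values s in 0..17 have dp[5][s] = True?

16

i\s   0   1   2   3   4   5   6   7   8   9  10  11  12  13  14  15  16  17
  0   T   F   F   F   F   F   F   F   F   F   F   F   F   F   F   F   F   F
  1   T   F   F   F   F   F   F   F   T   F   F   F   F   F   F   F   F   F
  2   T   F   F   F   T   F   F   F   T   F   F   F   T   F   F   F   F   F
  3   T   F   F   F   T   T   F   F   T   T   F   F   T   T   F   F   F   T
  4   T   F   T   F   T   T   T   T   T   T   T   T   T   T   T   T   F   T
  5   T   F   T   F   T   T   T   T   T   T   T   T   T   T   T   T   T   T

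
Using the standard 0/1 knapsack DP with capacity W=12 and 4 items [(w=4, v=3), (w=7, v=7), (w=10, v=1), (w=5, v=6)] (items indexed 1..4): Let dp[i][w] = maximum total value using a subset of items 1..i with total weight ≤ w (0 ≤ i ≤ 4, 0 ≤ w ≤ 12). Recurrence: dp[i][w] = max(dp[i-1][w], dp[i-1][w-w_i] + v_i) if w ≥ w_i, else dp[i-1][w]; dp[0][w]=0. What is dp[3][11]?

i\w   0   1   2   3   4   5   6   7   8   9  10  11  12
  0   0   0   0   0   0   0   0   0   0   0   0   0   0
  1   0   0   0   0   3   3   3   3   3   3   3   3   3
  2   0   0   0   0   3   3   3   7   7   7   7  10  10
  3   0   0   0   0   3   3   3   7   7   7   7  10  10
  4   0   0   0   0   3   6   6   7   7   9   9  10  13

10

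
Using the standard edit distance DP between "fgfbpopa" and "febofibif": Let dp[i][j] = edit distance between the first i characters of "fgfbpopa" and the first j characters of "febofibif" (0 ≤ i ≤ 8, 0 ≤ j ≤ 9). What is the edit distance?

8

   ''  f  e  b  o  f  i  b  i  f
''  0  1  2  3  4  5  6  7  8  9
 f  1  0  1  2  3  4  5  6  7  8
 g  2  1  1  2  3  4  5  6  7  8
 f  3  2  2  2  3  3  4  5  6  7
 b  4  3  3  2  3  4  4  4  5  6
 p  5  4  4  3  3  4  5  5  5  6
 o  6  5  5  4  3  4  5  6  6  6
 p  7  6  6  5  4  4  5  6  7  7
 a  8  7  7  6  5  5  5  6  7  8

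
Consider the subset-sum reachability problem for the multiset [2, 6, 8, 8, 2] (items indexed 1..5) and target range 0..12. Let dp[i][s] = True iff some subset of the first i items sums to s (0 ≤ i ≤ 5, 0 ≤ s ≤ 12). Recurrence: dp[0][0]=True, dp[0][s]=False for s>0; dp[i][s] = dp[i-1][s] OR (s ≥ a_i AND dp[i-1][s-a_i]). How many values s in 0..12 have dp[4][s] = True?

5

i\s   0   1   2   3   4   5   6   7   8   9  10  11  12
  0   T   F   F   F   F   F   F   F   F   F   F   F   F
  1   T   F   T   F   F   F   F   F   F   F   F   F   F
  2   T   F   T   F   F   F   T   F   T   F   F   F   F
  3   T   F   T   F   F   F   T   F   T   F   T   F   F
  4   T   F   T   F   F   F   T   F   T   F   T   F   F
  5   T   F   T   F   T   F   T   F   T   F   T   F   T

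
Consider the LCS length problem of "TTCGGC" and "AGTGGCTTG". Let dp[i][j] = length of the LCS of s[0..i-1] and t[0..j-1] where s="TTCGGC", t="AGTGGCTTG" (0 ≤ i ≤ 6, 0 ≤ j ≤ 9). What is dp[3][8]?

   ''  A  G  T  G  G  C  T  T  G
''  0  0  0  0  0  0  0  0  0  0
 T  0  0  0  1  1  1  1  1  1  1
 T  0  0  0  1  1  1  1  2  2  2
 C  0  0  0  1  1  1  2  2  2  2
 G  0  0  1  1  2  2  2  2  2  3
 G  0  0  1  1  2  3  3  3  3  3
 C  0  0  1  1  2  3  4  4  4  4

2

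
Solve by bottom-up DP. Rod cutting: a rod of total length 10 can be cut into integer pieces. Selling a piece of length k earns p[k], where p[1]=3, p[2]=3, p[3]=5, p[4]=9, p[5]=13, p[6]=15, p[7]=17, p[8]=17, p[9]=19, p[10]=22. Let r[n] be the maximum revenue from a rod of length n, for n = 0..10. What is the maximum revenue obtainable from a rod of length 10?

30

   n    0    1    2    3    4    5    6    7    8    9   10
r[n]    0    3    6    9   12   15   18   21   24   27   30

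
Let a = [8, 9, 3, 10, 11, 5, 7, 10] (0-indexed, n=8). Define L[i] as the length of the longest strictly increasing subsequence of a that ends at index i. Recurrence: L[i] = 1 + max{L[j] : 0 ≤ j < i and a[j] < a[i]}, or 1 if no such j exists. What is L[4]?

   i    0    1    2    3    4    5    6    7
a[i]    8    9    3   10   11    5    7   10
L[i]    1    2    1    3    4    2    3    4

4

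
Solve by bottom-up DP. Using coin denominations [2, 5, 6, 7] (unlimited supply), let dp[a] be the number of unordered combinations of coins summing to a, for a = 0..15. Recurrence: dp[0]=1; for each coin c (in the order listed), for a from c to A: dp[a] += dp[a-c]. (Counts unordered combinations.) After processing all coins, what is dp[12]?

after  coin     0     1     2     3     4     5     6     7     8     9    10    11    12    13    14    15
          2     1     0     1     0     1     0     1     0     1     0     1     0     1     0     1     0
          5     1     0     1     0     1     1     1     1     1     1     2     1     2     1     2     2
          6     1     0     1     0     1     1     2     1     2     1     3     2     4     2     4     3
          7     1     0     1     0     1     1     2     2     2     2     3     3     5     4     6     5

5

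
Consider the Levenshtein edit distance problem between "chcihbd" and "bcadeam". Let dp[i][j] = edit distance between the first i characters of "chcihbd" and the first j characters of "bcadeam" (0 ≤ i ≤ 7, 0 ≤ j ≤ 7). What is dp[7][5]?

   ''  b  c  a  d  e  a  m
''  0  1  2  3  4  5  6  7
 c  1  1  1  2  3  4  5  6
 h  2  2  2  2  3  4  5  6
 c  3  3  2  3  3  4  5  6
 i  4  4  3  3  4  4  5  6
 h  5  5  4  4  4  5  5  6
 b  6  5  5  5  5  5  6  6
 d  7  6  6  6  5  6  6  7

6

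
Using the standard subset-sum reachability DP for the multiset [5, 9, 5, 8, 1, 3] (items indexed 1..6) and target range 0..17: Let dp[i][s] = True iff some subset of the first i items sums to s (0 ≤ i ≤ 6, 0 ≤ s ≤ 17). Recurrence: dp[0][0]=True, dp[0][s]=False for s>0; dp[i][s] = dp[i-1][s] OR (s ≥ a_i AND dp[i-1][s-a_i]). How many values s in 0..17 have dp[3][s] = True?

5

i\s   0   1   2   3   4   5   6   7   8   9  10  11  12  13  14  15  16  17
  0   T   F   F   F   F   F   F   F   F   F   F   F   F   F   F   F   F   F
  1   T   F   F   F   F   T   F   F   F   F   F   F   F   F   F   F   F   F
  2   T   F   F   F   F   T   F   F   F   T   F   F   F   F   T   F   F   F
  3   T   F   F   F   F   T   F   F   F   T   T   F   F   F   T   F   F   F
  4   T   F   F   F   F   T   F   F   T   T   T   F   F   T   T   F   F   T
  5   T   T   F   F   F   T   T   F   T   T   T   T   F   T   T   T   F   T
  6   T   T   F   T   T   T   T   F   T   T   T   T   T   T   T   T   T   T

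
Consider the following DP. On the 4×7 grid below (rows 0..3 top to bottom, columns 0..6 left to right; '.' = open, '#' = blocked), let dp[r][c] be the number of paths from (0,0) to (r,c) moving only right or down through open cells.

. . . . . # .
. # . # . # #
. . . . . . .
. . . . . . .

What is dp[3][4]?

r\c   0   1   2   3   4   5   6
  0   1   1   1   1   1   0   0
  1   1   0   1   0   1   0   0
  2   1   1   2   2   3   3   3
  3   1   2   4   6   9  12  15

9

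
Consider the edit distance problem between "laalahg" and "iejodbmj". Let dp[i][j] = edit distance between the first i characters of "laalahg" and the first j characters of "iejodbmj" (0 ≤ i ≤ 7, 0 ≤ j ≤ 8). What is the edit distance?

   ''  i  e  j  o  d  b  m  j
''  0  1  2  3  4  5  6  7  8
 l  1  1  2  3  4  5  6  7  8
 a  2  2  2  3  4  5  6  7  8
 a  3  3  3  3  4  5  6  7  8
 l  4  4  4  4  4  5  6  7  8
 a  5  5  5  5  5  5  6  7  8
 h  6  6  6  6  6  6  6  7  8
 g  7  7  7  7  7  7  7  7  8

8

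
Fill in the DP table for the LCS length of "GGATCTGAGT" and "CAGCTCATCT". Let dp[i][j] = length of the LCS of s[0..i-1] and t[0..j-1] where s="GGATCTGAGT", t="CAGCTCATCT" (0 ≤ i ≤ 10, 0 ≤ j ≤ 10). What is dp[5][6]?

3

   ''  C  A  G  C  T  C  A  T  C  T
''  0  0  0  0  0  0  0  0  0  0  0
 G  0  0  0  1  1  1  1  1  1  1  1
 G  0  0  0  1  1  1  1  1  1  1  1
 A  0  0  1  1  1  1  1  2  2  2  2
 T  0  0  1  1  1  2  2  2  3  3  3
 C  0  1  1  1  2  2  3  3  3  4  4
 T  0  1  1  1  2  3  3  3  4  4  5
 G  0  1  1  2  2  3  3  3  4  4  5
 A  0  1  2  2  2  3  3  4  4  4  5
 G  0  1  2  3  3  3  3  4  4  4  5
 T  0  1  2  3  3  4  4  4  5  5  5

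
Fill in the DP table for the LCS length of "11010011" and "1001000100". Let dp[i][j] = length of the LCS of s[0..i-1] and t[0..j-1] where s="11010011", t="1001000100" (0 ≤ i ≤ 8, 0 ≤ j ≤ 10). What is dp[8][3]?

   ''  1  0  0  1  0  0  0  1  0  0
''  0  0  0  0  0  0  0  0  0  0  0
 1  0  1  1  1  1  1  1  1  1  1  1
 1  0  1  1  1  2  2  2  2  2  2  2
 0  0  1  2  2  2  3  3  3  3  3  3
 1  0  1  2  2  3  3  3  3  4  4  4
 0  0  1  2  3  3  4  4  4  4  5  5
 0  0  1  2  3  3  4  5  5  5  5  6
 1  0  1  2  3  4  4  5  5  6  6  6
 1  0  1  2  3  4  4  5  5  6  6  6

3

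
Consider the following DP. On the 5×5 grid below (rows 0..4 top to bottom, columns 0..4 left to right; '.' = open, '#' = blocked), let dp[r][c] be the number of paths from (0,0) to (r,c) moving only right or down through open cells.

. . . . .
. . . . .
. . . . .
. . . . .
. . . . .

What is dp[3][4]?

35

r\c   0   1   2   3   4
  0   1   1   1   1   1
  1   1   2   3   4   5
  2   1   3   6  10  15
  3   1   4  10  20  35
  4   1   5  15  35  70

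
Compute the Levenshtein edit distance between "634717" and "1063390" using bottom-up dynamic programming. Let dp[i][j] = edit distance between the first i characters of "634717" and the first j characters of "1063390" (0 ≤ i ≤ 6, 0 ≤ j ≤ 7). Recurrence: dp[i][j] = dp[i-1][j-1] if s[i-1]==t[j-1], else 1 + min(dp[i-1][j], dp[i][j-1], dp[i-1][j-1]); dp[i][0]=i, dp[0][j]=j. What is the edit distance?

   ''  1  0  6  3  3  9  0
''  0  1  2  3  4  5  6  7
 6  1  1  2  2  3  4  5  6
 3  2  2  2  3  2  3  4  5
 4  3  3  3  3  3  3  4  5
 7  4  4  4  4  4  4  4  5
 1  5  4  5  5  5  5  5  5
 7  6  5  5  6  6  6  6  6

6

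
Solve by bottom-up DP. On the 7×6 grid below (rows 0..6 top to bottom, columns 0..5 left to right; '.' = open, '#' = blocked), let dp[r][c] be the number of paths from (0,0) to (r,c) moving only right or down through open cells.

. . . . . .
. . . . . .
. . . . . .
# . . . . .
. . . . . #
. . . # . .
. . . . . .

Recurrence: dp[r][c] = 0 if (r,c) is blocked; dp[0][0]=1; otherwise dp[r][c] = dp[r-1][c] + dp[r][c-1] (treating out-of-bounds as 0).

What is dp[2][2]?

r\c   0   1   2   3   4   5
  0   1   1   1   1   1   1
  1   1   2   3   4   5   6
  2   1   3   6  10  15  21
  3   0   3   9  19  34  55
  4   0   3  12  31  65   0
  5   0   3  15   0  65  65
  6   0   3  18  18  83 148

6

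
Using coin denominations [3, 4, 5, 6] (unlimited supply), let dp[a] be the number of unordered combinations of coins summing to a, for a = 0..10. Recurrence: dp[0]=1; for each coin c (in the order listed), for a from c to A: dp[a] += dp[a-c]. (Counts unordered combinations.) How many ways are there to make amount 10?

3

after  coin     0     1     2     3     4     5     6     7     8     9    10
          3     1     0     0     1     0     0     1     0     0     1     0
          4     1     0     0     1     1     0     1     1     1     1     1
          5     1     0     0     1     1     1     1     1     2     2     2
          6     1     0     0     1     1     1     2     1     2     3     3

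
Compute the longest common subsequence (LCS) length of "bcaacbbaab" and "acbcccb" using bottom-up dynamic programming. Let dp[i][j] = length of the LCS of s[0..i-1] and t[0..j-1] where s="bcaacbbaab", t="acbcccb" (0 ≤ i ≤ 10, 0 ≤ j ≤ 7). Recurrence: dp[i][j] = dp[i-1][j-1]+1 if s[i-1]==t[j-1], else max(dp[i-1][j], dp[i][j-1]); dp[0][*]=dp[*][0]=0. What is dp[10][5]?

   ''  a  c  b  c  c  c  b
''  0  0  0  0  0  0  0  0
 b  0  0  0  1  1  1  1  1
 c  0  0  1  1  2  2  2  2
 a  0  1  1  1  2  2  2  2
 a  0  1  1  1  2  2  2  2
 c  0  1  2  2  2  3  3  3
 b  0  1  2  3  3  3  3  4
 b  0  1  2  3  3  3  3  4
 a  0  1  2  3  3  3  3  4
 a  0  1  2  3  3  3  3  4
 b  0  1  2  3  3  3  3  4

3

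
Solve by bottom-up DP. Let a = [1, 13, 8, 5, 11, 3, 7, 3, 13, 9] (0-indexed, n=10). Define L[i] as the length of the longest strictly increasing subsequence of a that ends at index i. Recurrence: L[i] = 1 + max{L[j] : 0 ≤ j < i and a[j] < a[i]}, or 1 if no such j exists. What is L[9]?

4

   i    0    1    2    3    4    5    6    7    8    9
a[i]    1   13    8    5   11    3    7    3   13    9
L[i]    1    2    2    2    3    2    3    2    4    4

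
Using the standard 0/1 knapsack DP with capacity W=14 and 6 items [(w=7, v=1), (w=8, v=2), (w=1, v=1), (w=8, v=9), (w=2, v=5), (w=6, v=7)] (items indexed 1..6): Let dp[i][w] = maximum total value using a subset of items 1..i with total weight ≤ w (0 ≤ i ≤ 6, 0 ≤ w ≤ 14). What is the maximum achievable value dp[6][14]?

i\w   0   1   2   3   4   5   6   7   8   9  10  11  12  13  14
  0   0   0   0   0   0   0   0   0   0   0   0   0   0   0   0
  1   0   0   0   0   0   0   0   1   1   1   1   1   1   1   1
  2   0   0   0   0   0   0   0   1   2   2   2   2   2   2   2
  3   0   1   1   1   1   1   1   1   2   3   3   3   3   3   3
  4   0   1   1   1   1   1   1   1   9  10  10  10  10  10  10
  5   0   1   5   6   6   6   6   6   9  10  14  15  15  15  15
  6   0   1   5   6   6   6   7   8  12  13  14  15  15  15  16

16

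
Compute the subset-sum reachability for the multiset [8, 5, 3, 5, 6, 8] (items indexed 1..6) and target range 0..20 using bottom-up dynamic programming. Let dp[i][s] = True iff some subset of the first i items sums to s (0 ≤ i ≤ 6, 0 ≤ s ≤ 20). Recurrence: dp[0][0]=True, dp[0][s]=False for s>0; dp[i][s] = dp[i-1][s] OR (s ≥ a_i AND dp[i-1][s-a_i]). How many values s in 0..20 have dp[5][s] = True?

14

i\s   0   1   2   3   4   5   6   7   8   9  10  11  12  13  14  15  16  17  18  19  20
  0   T   F   F   F   F   F   F   F   F   F   F   F   F   F   F   F   F   F   F   F   F
  1   T   F   F   F   F   F   F   F   T   F   F   F   F   F   F   F   F   F   F   F   F
  2   T   F   F   F   F   T   F   F   T   F   F   F   F   T   F   F   F   F   F   F   F
  3   T   F   F   T   F   T   F   F   T   F   F   T   F   T   F   F   T   F   F   F   F
  4   T   F   F   T   F   T   F   F   T   F   T   T   F   T   F   F   T   F   T   F   F
  5   T   F   F   T   F   T   T   F   T   T   T   T   F   T   T   F   T   T   T   T   F
  6   T   F   F   T   F   T   T   F   T   T   T   T   F   T   T   F   T   T   T   T   F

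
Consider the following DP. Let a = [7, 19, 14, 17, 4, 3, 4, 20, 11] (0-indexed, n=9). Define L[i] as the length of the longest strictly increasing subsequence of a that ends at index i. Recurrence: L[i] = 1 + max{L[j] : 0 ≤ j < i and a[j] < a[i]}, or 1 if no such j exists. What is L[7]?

   i    0    1    2    3    4    5    6    7    8
a[i]    7   19   14   17    4    3    4   20   11
L[i]    1    2    2    3    1    1    2    4    3

4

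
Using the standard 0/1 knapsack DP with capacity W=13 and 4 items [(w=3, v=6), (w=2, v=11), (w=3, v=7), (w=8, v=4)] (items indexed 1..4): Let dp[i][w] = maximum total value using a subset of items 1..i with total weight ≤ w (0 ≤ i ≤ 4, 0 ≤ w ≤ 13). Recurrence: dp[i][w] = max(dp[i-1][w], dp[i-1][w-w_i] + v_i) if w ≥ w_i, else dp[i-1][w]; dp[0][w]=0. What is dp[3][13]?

i\w   0   1   2   3   4   5   6   7   8   9  10  11  12  13
  0   0   0   0   0   0   0   0   0   0   0   0   0   0   0
  1   0   0   0   6   6   6   6   6   6   6   6   6   6   6
  2   0   0  11  11  11  17  17  17  17  17  17  17  17  17
  3   0   0  11  11  11  18  18  18  24  24  24  24  24  24
  4   0   0  11  11  11  18  18  18  24  24  24  24  24  24

24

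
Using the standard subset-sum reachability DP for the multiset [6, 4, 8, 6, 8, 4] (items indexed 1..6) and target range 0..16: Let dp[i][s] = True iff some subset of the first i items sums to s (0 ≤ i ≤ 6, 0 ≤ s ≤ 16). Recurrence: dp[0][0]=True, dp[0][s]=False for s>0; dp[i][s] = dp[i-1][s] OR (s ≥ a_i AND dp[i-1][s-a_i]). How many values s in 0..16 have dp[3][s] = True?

7

i\s   0   1   2   3   4   5   6   7   8   9  10  11  12  13  14  15  16
  0   T   F   F   F   F   F   F   F   F   F   F   F   F   F   F   F   F
  1   T   F   F   F   F   F   T   F   F   F   F   F   F   F   F   F   F
  2   T   F   F   F   T   F   T   F   F   F   T   F   F   F   F   F   F
  3   T   F   F   F   T   F   T   F   T   F   T   F   T   F   T   F   F
  4   T   F   F   F   T   F   T   F   T   F   T   F   T   F   T   F   T
  5   T   F   F   F   T   F   T   F   T   F   T   F   T   F   T   F   T
  6   T   F   F   F   T   F   T   F   T   F   T   F   T   F   T   F   T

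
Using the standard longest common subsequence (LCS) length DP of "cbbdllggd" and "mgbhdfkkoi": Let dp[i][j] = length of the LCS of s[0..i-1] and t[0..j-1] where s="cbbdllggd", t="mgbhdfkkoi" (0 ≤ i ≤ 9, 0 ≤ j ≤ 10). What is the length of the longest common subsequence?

   ''  m  g  b  h  d  f  k  k  o  i
''  0  0  0  0  0  0  0  0  0  0  0
 c  0  0  0  0  0  0  0  0  0  0  0
 b  0  0  0  1  1  1  1  1  1  1  1
 b  0  0  0  1  1  1  1  1  1  1  1
 d  0  0  0  1  1  2  2  2  2  2  2
 l  0  0  0  1  1  2  2  2  2  2  2
 l  0  0  0  1  1  2  2  2  2  2  2
 g  0  0  1  1  1  2  2  2  2  2  2
 g  0  0  1  1  1  2  2  2  2  2  2
 d  0  0  1  1  1  2  2  2  2  2  2

2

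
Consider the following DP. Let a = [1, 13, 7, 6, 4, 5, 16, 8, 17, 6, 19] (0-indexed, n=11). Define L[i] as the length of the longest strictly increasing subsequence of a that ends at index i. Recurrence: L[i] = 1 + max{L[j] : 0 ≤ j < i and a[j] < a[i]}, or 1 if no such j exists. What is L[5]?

3

   i    0    1    2    3    4    5    6    7    8    9   10
a[i]    1   13    7    6    4    5   16    8   17    6   19
L[i]    1    2    2    2    2    3    4    4    5    4    6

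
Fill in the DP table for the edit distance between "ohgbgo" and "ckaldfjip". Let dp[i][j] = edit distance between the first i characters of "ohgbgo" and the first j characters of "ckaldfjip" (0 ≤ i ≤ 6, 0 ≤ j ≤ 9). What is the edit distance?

9

   ''  c  k  a  l  d  f  j  i  p
''  0  1  2  3  4  5  6  7  8  9
 o  1  1  2  3  4  5  6  7  8  9
 h  2  2  2  3  4  5  6  7  8  9
 g  3  3  3  3  4  5  6  7  8  9
 b  4  4  4  4  4  5  6  7  8  9
 g  5  5  5  5  5  5  6  7  8  9
 o  6  6  6  6  6  6  6  7  8  9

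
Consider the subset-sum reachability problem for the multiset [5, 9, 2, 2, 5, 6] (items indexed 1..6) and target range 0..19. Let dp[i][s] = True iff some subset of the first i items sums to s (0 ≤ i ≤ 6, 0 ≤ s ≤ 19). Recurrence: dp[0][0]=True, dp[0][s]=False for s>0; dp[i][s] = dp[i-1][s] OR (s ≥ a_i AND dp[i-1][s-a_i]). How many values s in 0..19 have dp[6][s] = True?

18

i\s   0   1   2   3   4   5   6   7   8   9  10  11  12  13  14  15  16  17  18  19
  0   T   F   F   F   F   F   F   F   F   F   F   F   F   F   F   F   F   F   F   F
  1   T   F   F   F   F   T   F   F   F   F   F   F   F   F   F   F   F   F   F   F
  2   T   F   F   F   F   T   F   F   F   T   F   F   F   F   T   F   F   F   F   F
  3   T   F   T   F   F   T   F   T   F   T   F   T   F   F   T   F   T   F   F   F
  4   T   F   T   F   T   T   F   T   F   T   F   T   F   T   T   F   T   F   T   F
  5   T   F   T   F   T   T   F   T   F   T   T   T   T   T   T   F   T   F   T   T
  6   T   F   T   F   T   T   T   T   T   T   T   T   T   T   T   T   T   T   T   T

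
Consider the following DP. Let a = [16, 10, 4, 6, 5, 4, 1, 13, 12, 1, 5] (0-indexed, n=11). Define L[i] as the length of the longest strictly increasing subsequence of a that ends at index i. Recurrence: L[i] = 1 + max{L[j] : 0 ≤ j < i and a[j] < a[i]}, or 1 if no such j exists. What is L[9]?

1

   i    0    1    2    3    4    5    6    7    8    9   10
a[i]   16   10    4    6    5    4    1   13   12    1    5
L[i]    1    1    1    2    2    1    1    3    3    1    2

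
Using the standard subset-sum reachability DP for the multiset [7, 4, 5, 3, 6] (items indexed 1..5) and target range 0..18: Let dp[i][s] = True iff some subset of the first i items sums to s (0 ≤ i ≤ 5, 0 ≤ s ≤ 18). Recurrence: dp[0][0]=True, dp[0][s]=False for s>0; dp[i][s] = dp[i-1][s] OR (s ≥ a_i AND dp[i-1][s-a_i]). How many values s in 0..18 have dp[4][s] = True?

i\s   0   1   2   3   4   5   6   7   8   9  10  11  12  13  14  15  16  17  18
  0   T   F   F   F   F   F   F   F   F   F   F   F   F   F   F   F   F   F   F
  1   T   F   F   F   F   F   F   T   F   F   F   F   F   F   F   F   F   F   F
  2   T   F   F   F   T   F   F   T   F   F   F   T   F   F   F   F   F   F   F
  3   T   F   F   F   T   T   F   T   F   T   F   T   T   F   F   F   T   F   F
  4   T   F   F   T   T   T   F   T   T   T   T   T   T   F   T   T   T   F   F
  5   T   F   F   T   T   T   T   T   T   T   T   T   T   T   T   T   T   T   T

13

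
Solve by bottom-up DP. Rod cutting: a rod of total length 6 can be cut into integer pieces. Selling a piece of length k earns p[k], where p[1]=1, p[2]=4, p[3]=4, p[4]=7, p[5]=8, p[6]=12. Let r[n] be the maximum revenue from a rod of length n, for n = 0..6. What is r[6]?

12

   n    0    1    2    3    4    5    6
r[n]    0    1    4    5    8    9   12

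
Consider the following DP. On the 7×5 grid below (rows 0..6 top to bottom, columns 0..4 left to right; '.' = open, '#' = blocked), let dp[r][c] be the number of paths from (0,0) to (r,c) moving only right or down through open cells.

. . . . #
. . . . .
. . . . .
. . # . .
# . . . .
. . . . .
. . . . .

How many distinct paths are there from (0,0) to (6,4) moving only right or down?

94

r\c   0   1   2   3   4
  0   1   1   1   1   0
  1   1   2   3   4   4
  2   1   3   6  10  14
  3   1   4   0  10  24
  4   0   4   4  14  38
  5   0   4   8  22  60
  6   0   4  12  34  94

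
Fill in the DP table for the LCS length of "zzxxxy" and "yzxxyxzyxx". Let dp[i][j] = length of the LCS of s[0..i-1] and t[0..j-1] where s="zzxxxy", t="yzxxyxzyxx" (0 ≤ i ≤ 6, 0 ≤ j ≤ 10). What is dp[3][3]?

   ''  y  z  x  x  y  x  z  y  x  x
''  0  0  0  0  0  0  0  0  0  0  0
 z  0  0  1  1  1  1  1  1  1  1  1
 z  0  0  1  1  1  1  1  2  2  2  2
 x  0  0  1  2  2  2  2  2  2  3  3
 x  0  0  1  2  3  3  3  3  3  3  4
 x  0  0  1  2  3  3  4  4  4  4  4
 y  0  1  1  2  3  4  4  4  5  5  5

2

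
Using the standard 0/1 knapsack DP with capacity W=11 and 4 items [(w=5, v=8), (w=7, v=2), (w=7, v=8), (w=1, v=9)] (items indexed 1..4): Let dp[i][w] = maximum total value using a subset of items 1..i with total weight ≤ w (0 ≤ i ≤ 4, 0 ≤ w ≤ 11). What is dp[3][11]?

8

i\w   0   1   2   3   4   5   6   7   8   9  10  11
  0   0   0   0   0   0   0   0   0   0   0   0   0
  1   0   0   0   0   0   8   8   8   8   8   8   8
  2   0   0   0   0   0   8   8   8   8   8   8   8
  3   0   0   0   0   0   8   8   8   8   8   8   8
  4   0   9   9   9   9   9  17  17  17  17  17  17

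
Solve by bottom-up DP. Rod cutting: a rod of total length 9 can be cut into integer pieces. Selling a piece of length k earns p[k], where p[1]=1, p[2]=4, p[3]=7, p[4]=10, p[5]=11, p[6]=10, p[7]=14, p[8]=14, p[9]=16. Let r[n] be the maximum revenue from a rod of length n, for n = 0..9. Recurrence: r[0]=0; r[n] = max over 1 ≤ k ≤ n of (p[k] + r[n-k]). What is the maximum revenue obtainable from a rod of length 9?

21

   n    0    1    2    3    4    5    6    7    8    9
r[n]    0    1    4    7   10   11   14   17   20   21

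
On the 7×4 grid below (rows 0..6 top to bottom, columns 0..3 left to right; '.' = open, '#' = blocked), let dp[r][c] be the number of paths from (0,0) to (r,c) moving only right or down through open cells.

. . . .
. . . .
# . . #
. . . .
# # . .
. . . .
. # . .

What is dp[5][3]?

r\c   0   1   2   3
  0   1   1   1   1
  1   1   2   3   4
  2   0   2   5   0
  3   0   2   7   7
  4   0   0   7  14
  5   0   0   7  21
  6   0   0   7  28

21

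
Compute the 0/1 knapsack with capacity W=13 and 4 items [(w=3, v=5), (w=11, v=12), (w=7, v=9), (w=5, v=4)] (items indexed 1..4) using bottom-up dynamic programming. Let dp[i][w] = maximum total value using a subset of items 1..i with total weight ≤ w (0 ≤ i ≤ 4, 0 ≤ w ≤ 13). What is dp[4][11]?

14

i\w   0   1   2   3   4   5   6   7   8   9  10  11  12  13
  0   0   0   0   0   0   0   0   0   0   0   0   0   0   0
  1   0   0   0   5   5   5   5   5   5   5   5   5   5   5
  2   0   0   0   5   5   5   5   5   5   5   5  12  12  12
  3   0   0   0   5   5   5   5   9   9   9  14  14  14  14
  4   0   0   0   5   5   5   5   9   9   9  14  14  14  14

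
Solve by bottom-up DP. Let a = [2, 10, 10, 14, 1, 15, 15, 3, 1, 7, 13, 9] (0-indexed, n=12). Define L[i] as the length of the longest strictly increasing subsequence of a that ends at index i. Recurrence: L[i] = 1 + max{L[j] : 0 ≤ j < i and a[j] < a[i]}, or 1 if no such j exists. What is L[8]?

1

   i    0    1    2    3    4    5    6    7    8    9   10   11
a[i]    2   10   10   14    1   15   15    3    1    7   13    9
L[i]    1    2    2    3    1    4    4    2    1    3    4    4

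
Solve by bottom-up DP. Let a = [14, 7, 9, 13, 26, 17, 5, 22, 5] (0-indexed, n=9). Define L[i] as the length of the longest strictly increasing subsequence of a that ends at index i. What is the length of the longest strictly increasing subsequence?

   i    0    1    2    3    4    5    6    7    8
a[i]   14    7    9   13   26   17    5   22    5
L[i]    1    1    2    3    4    4    1    5    1

5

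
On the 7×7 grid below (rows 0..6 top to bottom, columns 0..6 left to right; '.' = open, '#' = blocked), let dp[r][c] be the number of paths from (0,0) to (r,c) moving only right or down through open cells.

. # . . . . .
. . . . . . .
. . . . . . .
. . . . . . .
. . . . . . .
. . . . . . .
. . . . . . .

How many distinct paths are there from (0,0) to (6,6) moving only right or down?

r\c   0   1   2   3   4   5   6
  0   1   0   0   0   0   0   0
  1   1   1   1   1   1   1   1
  2   1   2   3   4   5   6   7
  3   1   3   6  10  15  21  28
  4   1   4  10  20  35  56  84
  5   1   5  15  35  70 126 210
  6   1   6  21  56 126 252 462

462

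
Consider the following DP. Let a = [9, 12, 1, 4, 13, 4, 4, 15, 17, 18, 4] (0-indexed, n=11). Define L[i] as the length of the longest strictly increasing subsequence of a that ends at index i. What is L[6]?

2

   i    0    1    2    3    4    5    6    7    8    9   10
a[i]    9   12    1    4   13    4    4   15   17   18    4
L[i]    1    2    1    2    3    2    2    4    5    6    2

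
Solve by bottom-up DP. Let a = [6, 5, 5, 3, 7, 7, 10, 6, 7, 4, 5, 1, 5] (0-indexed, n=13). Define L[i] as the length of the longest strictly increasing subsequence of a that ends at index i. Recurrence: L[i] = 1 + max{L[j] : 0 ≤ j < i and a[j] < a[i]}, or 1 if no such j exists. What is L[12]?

3

   i    0    1    2    3    4    5    6    7    8    9   10   11   12
a[i]    6    5    5    3    7    7   10    6    7    4    5    1    5
L[i]    1    1    1    1    2    2    3    2    3    2    3    1    3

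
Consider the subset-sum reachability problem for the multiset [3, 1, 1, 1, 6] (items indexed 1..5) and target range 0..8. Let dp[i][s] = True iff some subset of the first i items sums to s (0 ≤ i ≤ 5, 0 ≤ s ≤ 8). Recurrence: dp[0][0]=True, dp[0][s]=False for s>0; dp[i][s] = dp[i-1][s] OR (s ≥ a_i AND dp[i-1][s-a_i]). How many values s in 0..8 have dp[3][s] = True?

i\s   0   1   2   3   4   5   6   7   8
  0   T   F   F   F   F   F   F   F   F
  1   T   F   F   T   F   F   F   F   F
  2   T   T   F   T   T   F   F   F   F
  3   T   T   T   T   T   T   F   F   F
  4   T   T   T   T   T   T   T   F   F
  5   T   T   T   T   T   T   T   T   T

6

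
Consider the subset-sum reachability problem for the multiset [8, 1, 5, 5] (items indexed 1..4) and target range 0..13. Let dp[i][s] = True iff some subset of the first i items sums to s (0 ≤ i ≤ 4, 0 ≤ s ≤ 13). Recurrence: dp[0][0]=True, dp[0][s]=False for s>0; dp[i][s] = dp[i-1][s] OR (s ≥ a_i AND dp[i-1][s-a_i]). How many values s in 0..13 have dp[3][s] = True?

7

i\s   0   1   2   3   4   5   6   7   8   9  10  11  12  13
  0   T   F   F   F   F   F   F   F   F   F   F   F   F   F
  1   T   F   F   F   F   F   F   F   T   F   F   F   F   F
  2   T   T   F   F   F   F   F   F   T   T   F   F   F   F
  3   T   T   F   F   F   T   T   F   T   T   F   F   F   T
  4   T   T   F   F   F   T   T   F   T   T   T   T   F   T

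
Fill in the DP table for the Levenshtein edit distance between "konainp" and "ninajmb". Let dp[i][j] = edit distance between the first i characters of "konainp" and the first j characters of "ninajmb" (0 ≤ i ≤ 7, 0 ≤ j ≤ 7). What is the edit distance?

   ''  n  i  n  a  j  m  b
''  0  1  2  3  4  5  6  7
 k  1  1  2  3  4  5  6  7
 o  2  2  2  3  4  5  6  7
 n  3  2  3  2  3  4  5  6
 a  4  3  3  3  2  3  4  5
 i  5  4  3  4  3  3  4  5
 n  6  5  4  3  4  4  4  5
 p  7  6  5  4  4  5  5  5

5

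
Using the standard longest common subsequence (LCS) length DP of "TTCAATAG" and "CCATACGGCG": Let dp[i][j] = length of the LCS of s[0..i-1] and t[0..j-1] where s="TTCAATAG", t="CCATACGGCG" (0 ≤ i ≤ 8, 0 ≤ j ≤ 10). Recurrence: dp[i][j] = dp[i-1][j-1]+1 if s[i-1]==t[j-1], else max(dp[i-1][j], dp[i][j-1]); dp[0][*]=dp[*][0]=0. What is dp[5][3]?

   ''  C  C  A  T  A  C  G  G  C  G
''  0  0  0  0  0  0  0  0  0  0  0
 T  0  0  0  0  1  1  1  1  1  1  1
 T  0  0  0  0  1  1  1  1  1  1  1
 C  0  1  1  1  1  1  2  2  2  2  2
 A  0  1  1  2  2  2  2  2  2  2  2
 A  0  1  1  2  2  3  3  3  3  3  3
 T  0  1  1  2  3  3  3  3  3  3  3
 A  0  1  1  2  3  4  4  4  4  4  4
 G  0  1  1  2  3  4  4  5  5  5  5

2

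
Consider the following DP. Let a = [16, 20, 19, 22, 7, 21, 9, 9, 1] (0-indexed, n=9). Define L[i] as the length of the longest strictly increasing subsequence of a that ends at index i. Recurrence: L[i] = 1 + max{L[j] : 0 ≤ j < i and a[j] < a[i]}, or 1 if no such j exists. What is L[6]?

2

   i    0    1    2    3    4    5    6    7    8
a[i]   16   20   19   22    7   21    9    9    1
L[i]    1    2    2    3    1    3    2    2    1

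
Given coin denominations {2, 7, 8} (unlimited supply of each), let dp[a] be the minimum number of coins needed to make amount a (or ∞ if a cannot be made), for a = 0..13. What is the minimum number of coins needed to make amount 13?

4

 a  0  1  2  3  4  5  6  7  8  9 10 11 12 13
dp  0  -  1  -  2  -  3  1  1  2  2  3  3  4
(- denotes ∞ / unreachable)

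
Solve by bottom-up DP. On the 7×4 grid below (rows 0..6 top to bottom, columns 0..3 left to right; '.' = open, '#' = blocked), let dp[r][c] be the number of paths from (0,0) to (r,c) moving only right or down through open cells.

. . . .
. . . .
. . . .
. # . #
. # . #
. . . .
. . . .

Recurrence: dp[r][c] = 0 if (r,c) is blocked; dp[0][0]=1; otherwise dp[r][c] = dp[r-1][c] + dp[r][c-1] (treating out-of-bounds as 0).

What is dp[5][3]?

r\c   0   1   2   3
  0   1   1   1   1
  1   1   2   3   4
  2   1   3   6  10
  3   1   0   6   0
  4   1   0   6   0
  5   1   1   7   7
  6   1   2   9  16

7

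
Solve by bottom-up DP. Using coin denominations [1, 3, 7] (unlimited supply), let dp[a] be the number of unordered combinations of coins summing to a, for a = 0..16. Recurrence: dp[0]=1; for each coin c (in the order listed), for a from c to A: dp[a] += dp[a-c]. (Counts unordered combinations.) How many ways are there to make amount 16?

after  coin     0     1     2     3     4     5     6     7     8     9    10    11    12    13    14    15    16
          1     1     1     1     1     1     1     1     1     1     1     1     1     1     1     1     1     1
          3     1     1     1     2     2     2     3     3     3     4     4     4     5     5     5     6     6
          7     1     1     1     2     2     2     3     4     4     5     6     6     7     8     9    10    11

11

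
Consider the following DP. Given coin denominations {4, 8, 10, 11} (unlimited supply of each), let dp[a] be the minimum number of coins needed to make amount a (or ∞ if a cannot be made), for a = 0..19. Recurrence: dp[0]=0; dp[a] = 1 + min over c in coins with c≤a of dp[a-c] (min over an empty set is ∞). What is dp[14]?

2

 a  0  1  2  3  4  5  6  7  8  9 10 11 12 13 14 15 16 17 18 19
dp  0  -  -  -  1  -  -  -  1  -  1  1  2  -  2  2  2  -  2  2
(- denotes ∞ / unreachable)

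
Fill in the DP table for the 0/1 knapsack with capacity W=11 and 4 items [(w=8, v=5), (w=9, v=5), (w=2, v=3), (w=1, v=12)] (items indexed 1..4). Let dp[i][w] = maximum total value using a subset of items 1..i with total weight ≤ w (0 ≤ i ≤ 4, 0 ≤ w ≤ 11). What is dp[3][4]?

i\w   0   1   2   3   4   5   6   7   8   9  10  11
  0   0   0   0   0   0   0   0   0   0   0   0   0
  1   0   0   0   0   0   0   0   0   5   5   5   5
  2   0   0   0   0   0   0   0   0   5   5   5   5
  3   0   0   3   3   3   3   3   3   5   5   8   8
  4   0  12  12  15  15  15  15  15  15  17  17  20

3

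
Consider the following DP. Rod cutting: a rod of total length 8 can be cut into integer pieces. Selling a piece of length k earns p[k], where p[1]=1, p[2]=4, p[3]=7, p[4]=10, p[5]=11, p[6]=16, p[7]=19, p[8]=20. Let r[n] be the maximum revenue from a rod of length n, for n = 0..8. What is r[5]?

   n    0    1    2    3    4    5    6    7    8
r[n]    0    1    4    7   10   11   16   19   20

11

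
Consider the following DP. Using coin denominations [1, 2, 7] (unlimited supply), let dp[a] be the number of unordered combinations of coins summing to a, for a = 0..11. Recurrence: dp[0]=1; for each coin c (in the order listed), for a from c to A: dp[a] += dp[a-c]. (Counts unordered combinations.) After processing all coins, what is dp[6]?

after  coin     0     1     2     3     4     5     6     7     8     9    10    11
          1     1     1     1     1     1     1     1     1     1     1     1     1
          2     1     1     2     2     3     3     4     4     5     5     6     6
          7     1     1     2     2     3     3     4     5     6     7     8     9

4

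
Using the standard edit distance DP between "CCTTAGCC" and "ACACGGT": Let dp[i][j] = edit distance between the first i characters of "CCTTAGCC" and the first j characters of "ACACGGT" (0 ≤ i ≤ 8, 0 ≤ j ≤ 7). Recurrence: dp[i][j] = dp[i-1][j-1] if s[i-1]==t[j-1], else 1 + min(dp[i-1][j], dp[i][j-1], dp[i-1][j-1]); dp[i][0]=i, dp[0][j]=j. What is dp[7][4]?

4

   ''  A  C  A  C  G  G  T
''  0  1  2  3  4  5  6  7
 C  1  1  1  2  3  4  5  6
 C  2  2  1  2  2  3  4  5
 T  3  3  2  2  3  3  4  4
 T  4  4  3  3  3  4  4  4
 A  5  4  4  3  4  4  5  5
 G  6  5  5  4  4  4  4  5
 C  7  6  5  5  4  5  5  5
 C  8  7  6  6  5  5  6  6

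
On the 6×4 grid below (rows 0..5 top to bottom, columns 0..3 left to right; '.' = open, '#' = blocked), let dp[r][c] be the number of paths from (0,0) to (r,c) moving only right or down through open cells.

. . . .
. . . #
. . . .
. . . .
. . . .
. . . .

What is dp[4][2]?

15

r\c   0   1   2   3
  0   1   1   1   1
  1   1   2   3   0
  2   1   3   6   6
  3   1   4  10  16
  4   1   5  15  31
  5   1   6  21  52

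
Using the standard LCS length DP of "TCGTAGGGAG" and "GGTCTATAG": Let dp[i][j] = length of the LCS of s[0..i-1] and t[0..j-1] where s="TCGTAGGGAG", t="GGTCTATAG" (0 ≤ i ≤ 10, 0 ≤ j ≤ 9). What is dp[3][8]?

2

   ''  G  G  T  C  T  A  T  A  G
''  0  0  0  0  0  0  0  0  0  0
 T  0  0  0  1  1  1  1  1  1  1
 C  0  0  0  1  2  2  2  2  2  2
 G  0  1  1  1  2  2  2  2  2  3
 T  0  1  1  2  2  3  3  3  3  3
 A  0  1  1  2  2  3  4  4  4  4
 G  0  1  2  2  2  3  4  4  4  5
 G  0  1  2  2  2  3  4  4  4  5
 G  0  1  2  2  2  3  4  4  4  5
 A  0  1  2  2  2  3  4  4  5  5
 G  0  1  2  2  2  3  4  4  5  6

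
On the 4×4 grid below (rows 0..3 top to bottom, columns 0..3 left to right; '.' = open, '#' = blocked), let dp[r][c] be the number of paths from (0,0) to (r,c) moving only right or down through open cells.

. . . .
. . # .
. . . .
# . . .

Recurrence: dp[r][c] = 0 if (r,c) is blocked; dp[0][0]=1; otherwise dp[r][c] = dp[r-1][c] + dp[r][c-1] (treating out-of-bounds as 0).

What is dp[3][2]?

r\c   0   1   2   3
  0   1   1   1   1
  1   1   2   0   1
  2   1   3   3   4
  3   0   3   6  10

6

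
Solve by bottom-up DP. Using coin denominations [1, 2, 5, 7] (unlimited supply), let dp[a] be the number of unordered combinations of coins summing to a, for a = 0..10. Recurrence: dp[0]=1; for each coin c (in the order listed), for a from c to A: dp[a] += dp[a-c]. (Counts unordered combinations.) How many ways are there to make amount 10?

12

after  coin     0     1     2     3     4     5     6     7     8     9    10
          1     1     1     1     1     1     1     1     1     1     1     1
          2     1     1     2     2     3     3     4     4     5     5     6
          5     1     1     2     2     3     4     5     6     7     8    10
          7     1     1     2     2     3     4     5     7     8    10    12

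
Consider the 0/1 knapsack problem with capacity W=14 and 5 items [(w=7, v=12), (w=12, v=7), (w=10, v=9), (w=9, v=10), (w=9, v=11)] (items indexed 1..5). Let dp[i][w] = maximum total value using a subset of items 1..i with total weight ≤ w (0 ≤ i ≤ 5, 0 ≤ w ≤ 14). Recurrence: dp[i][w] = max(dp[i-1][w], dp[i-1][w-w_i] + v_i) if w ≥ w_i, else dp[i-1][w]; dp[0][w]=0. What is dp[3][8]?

i\w   0   1   2   3   4   5   6   7   8   9  10  11  12  13  14
  0   0   0   0   0   0   0   0   0   0   0   0   0   0   0   0
  1   0   0   0   0   0   0   0  12  12  12  12  12  12  12  12
  2   0   0   0   0   0   0   0  12  12  12  12  12  12  12  12
  3   0   0   0   0   0   0   0  12  12  12  12  12  12  12  12
  4   0   0   0   0   0   0   0  12  12  12  12  12  12  12  12
  5   0   0   0   0   0   0   0  12  12  12  12  12  12  12  12

12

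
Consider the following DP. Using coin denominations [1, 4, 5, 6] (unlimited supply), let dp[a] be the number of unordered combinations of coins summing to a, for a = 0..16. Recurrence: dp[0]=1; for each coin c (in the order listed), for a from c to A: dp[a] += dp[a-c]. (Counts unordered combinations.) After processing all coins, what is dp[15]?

after  coin     0     1     2     3     4     5     6     7     8     9    10    11    12    13    14    15    16
          1     1     1     1     1     1     1     1     1     1     1     1     1     1     1     1     1     1
          4     1     1     1     1     2     2     2     2     3     3     3     3     4     4     4     4     5
          5     1     1     1     1     2     3     3     3     4     5     6     6     7     8     9    10    11
          6     1     1     1     1     2     3     4     4     5     6     8     9    11    12    14    16    19

16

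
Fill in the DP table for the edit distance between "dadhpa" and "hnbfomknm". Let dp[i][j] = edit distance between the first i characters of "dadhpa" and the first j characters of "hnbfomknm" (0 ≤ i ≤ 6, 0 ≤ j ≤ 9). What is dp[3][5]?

   ''  h  n  b  f  o  m  k  n  m
''  0  1  2  3  4  5  6  7  8  9
 d  1  1  2  3  4  5  6  7  8  9
 a  2  2  2  3  4  5  6  7  8  9
 d  3  3  3  3  4  5  6  7  8  9
 h  4  3  4  4  4  5  6  7  8  9
 p  5  4  4  5  5  5  6  7  8  9
 a  6  5  5  5  6  6  6  7  8  9

5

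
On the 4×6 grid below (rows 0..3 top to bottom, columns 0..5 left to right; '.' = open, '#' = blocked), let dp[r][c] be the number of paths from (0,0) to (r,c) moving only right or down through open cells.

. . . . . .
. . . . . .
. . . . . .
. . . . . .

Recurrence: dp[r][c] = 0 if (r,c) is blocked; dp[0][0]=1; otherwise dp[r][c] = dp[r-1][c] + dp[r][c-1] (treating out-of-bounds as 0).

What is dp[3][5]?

r\c   0   1   2   3   4   5
  0   1   1   1   1   1   1
  1   1   2   3   4   5   6
  2   1   3   6  10  15  21
  3   1   4  10  20  35  56

56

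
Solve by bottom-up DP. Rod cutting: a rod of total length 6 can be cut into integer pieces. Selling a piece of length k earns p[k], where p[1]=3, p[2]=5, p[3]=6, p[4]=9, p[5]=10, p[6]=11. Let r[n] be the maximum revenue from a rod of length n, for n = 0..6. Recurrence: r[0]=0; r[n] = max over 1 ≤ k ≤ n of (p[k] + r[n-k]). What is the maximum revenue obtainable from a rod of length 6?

   n    0    1    2    3    4    5    6
r[n]    0    3    6    9   12   15   18

18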